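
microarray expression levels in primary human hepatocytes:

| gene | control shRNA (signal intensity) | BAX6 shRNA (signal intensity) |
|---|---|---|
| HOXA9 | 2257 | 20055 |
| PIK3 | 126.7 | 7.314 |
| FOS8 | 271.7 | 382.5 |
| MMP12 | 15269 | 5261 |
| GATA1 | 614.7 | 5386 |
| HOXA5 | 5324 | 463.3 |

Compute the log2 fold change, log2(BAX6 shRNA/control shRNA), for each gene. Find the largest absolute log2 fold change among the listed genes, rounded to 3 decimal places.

4.115

log2(20055/2257) = 3.151  (HOXA9)
log2(7.314/126.7) = -4.115  (PIK3)
log2(382.5/271.7) = 0.493  (FOS8)
log2(5261/15269) = -1.537  (MMP12)
log2(5386/614.7) = 3.131  (GATA1)
log2(463.3/5324) = -3.522  (HOXA5)
The largest magnitude belongs to PIK3.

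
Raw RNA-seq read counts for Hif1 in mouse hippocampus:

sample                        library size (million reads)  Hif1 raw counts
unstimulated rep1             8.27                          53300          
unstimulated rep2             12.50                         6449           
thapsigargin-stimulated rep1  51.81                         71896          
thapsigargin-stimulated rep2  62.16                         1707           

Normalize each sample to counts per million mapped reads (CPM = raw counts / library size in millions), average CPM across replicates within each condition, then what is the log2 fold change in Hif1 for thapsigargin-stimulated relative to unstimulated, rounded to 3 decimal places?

-2.298

CPM(unstimulated rep1) = 53300 / 8.27 = 6444.9819
CPM(unstimulated rep2) = 6449 / 12.50 = 515.9200
CPM(thapsigargin-stimulated rep1) = 71896 / 51.81 = 1387.6858
CPM(thapsigargin-stimulated rep2) = 1707 / 62.16 = 27.4614
mean CPM(unstimulated) = 3480.4509; mean CPM(thapsigargin-stimulated) = 707.5736
Fold change = 707.5736 / 3480.4509 = 0.20330
log2(0.20330) = -2.2983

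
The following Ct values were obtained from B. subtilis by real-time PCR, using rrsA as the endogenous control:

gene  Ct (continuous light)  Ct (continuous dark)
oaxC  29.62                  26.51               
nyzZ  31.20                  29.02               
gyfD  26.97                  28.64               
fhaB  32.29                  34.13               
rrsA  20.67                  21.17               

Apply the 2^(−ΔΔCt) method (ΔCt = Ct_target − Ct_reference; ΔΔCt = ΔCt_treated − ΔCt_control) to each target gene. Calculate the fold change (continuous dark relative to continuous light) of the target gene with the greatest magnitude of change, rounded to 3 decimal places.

oaxC: ΔΔCt = (26.51−21.17) − (29.62−20.67) = 5.34 − 8.95 = -3.61; fold change = 2^3.61 = 12.210
nyzZ: ΔΔCt = (29.02−21.17) − (31.20−20.67) = 7.85 − 10.53 = -2.68; fold change = 2^2.68 = 6.409
gyfD: ΔΔCt = (28.64−21.17) − (26.97−20.67) = 7.47 − 6.30 = 1.17; fold change = 2^-1.17 = 0.444
fhaB: ΔΔCt = (34.13−21.17) − (32.29−20.67) = 12.96 − 11.62 = 1.34; fold change = 2^-1.34 = 0.395
oaxC has the largest |ΔΔCt| = 3.61.

12.210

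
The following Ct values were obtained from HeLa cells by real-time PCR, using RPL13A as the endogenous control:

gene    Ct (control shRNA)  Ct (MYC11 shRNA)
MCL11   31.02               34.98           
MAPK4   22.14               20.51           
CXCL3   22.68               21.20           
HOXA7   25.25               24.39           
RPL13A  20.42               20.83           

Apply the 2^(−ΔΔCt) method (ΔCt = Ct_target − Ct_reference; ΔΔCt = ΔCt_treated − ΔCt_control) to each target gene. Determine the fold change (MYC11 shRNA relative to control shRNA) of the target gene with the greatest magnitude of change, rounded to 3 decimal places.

0.085

MCL11: ΔΔCt = (34.98−20.83) − (31.02−20.42) = 14.15 − 10.60 = 3.55; fold change = 2^-3.55 = 0.085
MAPK4: ΔΔCt = (20.51−20.83) − (22.14−20.42) = -0.32 − 1.72 = -2.04; fold change = 2^2.04 = 4.112
CXCL3: ΔΔCt = (21.20−20.83) − (22.68−20.42) = 0.37 − 2.26 = -1.89; fold change = 2^1.89 = 3.706
HOXA7: ΔΔCt = (24.39−20.83) − (25.25−20.42) = 3.56 − 4.83 = -1.27; fold change = 2^1.27 = 2.412
MCL11 has the largest |ΔΔCt| = 3.55.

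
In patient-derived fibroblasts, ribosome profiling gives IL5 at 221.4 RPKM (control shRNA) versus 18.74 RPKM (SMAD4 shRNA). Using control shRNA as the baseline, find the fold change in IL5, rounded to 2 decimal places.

0.08

Fold change = 18.74 / 221.4 = 0.085
IL5 is downregulated.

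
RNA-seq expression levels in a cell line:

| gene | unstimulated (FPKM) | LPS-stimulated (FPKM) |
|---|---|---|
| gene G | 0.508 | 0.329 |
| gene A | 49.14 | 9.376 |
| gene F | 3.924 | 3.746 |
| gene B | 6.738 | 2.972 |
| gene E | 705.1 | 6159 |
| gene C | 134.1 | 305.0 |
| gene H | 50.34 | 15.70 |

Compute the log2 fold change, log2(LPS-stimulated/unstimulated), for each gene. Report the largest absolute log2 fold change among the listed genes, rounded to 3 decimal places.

log2(0.329/0.508) = -0.627  (gene G)
log2(9.376/49.14) = -2.390  (gene A)
log2(3.746/3.924) = -0.067  (gene F)
log2(2.972/6.738) = -1.181  (gene B)
log2(6159/705.1) = 3.127  (gene E)
log2(305.0/134.1) = 1.186  (gene C)
log2(15.70/50.34) = -1.681  (gene H)
The largest magnitude belongs to gene E.

3.127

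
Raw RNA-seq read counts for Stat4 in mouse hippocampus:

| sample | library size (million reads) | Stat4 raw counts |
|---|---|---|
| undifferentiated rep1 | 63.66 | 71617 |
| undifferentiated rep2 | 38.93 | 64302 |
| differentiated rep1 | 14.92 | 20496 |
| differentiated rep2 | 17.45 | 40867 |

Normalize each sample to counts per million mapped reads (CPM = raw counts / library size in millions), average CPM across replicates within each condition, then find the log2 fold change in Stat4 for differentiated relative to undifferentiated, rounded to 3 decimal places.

CPM(undifferentiated rep1) = 71617 / 63.66 = 1124.9921
CPM(undifferentiated rep2) = 64302 / 38.93 = 1651.7339
CPM(differentiated rep1) = 20496 / 14.92 = 1373.7265
CPM(differentiated rep2) = 40867 / 17.45 = 2341.9484
mean CPM(undifferentiated) = 1388.3630; mean CPM(differentiated) = 1857.8375
Fold change = 1857.8375 / 1388.3630 = 1.33815
log2(1.33815) = 0.4202

0.420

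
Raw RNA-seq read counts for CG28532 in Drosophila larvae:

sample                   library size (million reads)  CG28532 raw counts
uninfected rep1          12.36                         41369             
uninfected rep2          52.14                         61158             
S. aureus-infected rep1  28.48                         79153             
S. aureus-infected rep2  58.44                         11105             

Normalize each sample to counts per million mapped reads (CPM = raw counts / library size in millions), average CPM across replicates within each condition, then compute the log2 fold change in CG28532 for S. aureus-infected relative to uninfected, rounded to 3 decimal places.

-0.606

CPM(uninfected rep1) = 41369 / 12.36 = 3347.0065
CPM(uninfected rep2) = 61158 / 52.14 = 1172.9574
CPM(S. aureus-infected rep1) = 79153 / 28.48 = 2779.2486
CPM(S. aureus-infected rep2) = 11105 / 58.44 = 190.0240
mean CPM(uninfected) = 2259.9819; mean CPM(S. aureus-infected) = 1484.6363
Fold change = 1484.6363 / 2259.9819 = 0.65692
log2(0.65692) = -0.6062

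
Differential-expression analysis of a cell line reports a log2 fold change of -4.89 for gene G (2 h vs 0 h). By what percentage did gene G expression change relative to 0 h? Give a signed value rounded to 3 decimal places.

-96.627%

Fold change = 2^(-4.89) = 0.0337
Percent change = (FC − 1) × 100% = (0.0337 − 1) × 100 = -96.627%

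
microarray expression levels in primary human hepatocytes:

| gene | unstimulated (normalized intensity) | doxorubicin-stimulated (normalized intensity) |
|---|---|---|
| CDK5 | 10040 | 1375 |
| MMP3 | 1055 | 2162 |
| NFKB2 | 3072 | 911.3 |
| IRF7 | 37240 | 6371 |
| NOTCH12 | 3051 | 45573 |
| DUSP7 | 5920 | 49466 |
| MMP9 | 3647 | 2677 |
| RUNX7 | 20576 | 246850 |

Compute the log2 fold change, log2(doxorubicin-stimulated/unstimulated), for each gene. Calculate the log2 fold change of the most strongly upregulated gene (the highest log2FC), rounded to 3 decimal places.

3.901

log2(1375/10040) = -2.868  (CDK5)
log2(2162/1055) = 1.035  (MMP3)
log2(911.3/3072) = -1.753  (NFKB2)
log2(6371/37240) = -2.547  (IRF7)
log2(45573/3051) = 3.901  (NOTCH12)
log2(49466/5920) = 3.063  (DUSP7)
log2(2677/3647) = -0.446  (MMP9)
log2(246850/20576) = 3.585  (RUNX7)
NOTCH12 is most strongly upregulated.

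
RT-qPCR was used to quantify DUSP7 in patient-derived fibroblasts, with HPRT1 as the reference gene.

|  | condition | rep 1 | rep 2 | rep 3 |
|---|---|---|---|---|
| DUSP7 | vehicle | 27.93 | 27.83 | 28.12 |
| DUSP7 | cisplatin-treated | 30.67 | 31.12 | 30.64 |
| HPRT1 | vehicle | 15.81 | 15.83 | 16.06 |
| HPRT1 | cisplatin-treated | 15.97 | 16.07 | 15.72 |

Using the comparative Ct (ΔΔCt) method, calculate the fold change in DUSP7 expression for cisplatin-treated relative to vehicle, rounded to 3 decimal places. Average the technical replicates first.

Mean Ct: DUSP7 vehicle 27.960; DUSP7 cisplatin-treated 30.810; HPRT1 vehicle 15.900; HPRT1 cisplatin-treated 15.920
ΔCt(vehicle) = 27.960 − 15.900 = 12.060
ΔCt(cisplatin-treated) = 30.810 − 15.920 = 14.890
ΔΔCt = 14.890 − 12.060 = 2.830
Fold change = 2^(−2.830) = 0.1406

0.141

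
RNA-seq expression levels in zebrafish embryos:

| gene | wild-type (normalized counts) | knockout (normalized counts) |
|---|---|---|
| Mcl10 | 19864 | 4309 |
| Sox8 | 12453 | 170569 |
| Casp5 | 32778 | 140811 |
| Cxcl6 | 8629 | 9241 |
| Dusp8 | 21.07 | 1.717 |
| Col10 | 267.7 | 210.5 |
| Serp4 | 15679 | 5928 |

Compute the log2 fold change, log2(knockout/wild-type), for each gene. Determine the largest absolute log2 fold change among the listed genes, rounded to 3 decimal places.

log2(4309/19864) = -2.205  (Mcl10)
log2(170569/12453) = 3.776  (Sox8)
log2(140811/32778) = 2.103  (Casp5)
log2(9241/8629) = 0.099  (Cxcl6)
log2(1.717/21.07) = -3.617  (Dusp8)
log2(210.5/267.7) = -0.347  (Col10)
log2(5928/15679) = -1.403  (Serp4)
The largest magnitude belongs to Sox8.

3.776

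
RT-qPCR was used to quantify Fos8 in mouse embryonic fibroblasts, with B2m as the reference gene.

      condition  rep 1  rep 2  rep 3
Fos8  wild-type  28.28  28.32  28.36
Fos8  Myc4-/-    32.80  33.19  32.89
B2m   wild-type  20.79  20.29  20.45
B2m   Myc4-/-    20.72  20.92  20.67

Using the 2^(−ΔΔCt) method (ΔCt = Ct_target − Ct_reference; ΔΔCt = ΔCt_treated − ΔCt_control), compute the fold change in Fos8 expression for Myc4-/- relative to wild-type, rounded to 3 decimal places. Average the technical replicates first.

Mean Ct: Fos8 wild-type 28.320; Fos8 Myc4-/- 32.960; B2m wild-type 20.510; B2m Myc4-/- 20.770
ΔCt(wild-type) = 28.320 − 20.510 = 7.810
ΔCt(Myc4-/-) = 32.960 − 20.770 = 12.190
ΔΔCt = 12.190 − 7.810 = 4.380
Fold change = 2^(−4.380) = 0.0480

0.048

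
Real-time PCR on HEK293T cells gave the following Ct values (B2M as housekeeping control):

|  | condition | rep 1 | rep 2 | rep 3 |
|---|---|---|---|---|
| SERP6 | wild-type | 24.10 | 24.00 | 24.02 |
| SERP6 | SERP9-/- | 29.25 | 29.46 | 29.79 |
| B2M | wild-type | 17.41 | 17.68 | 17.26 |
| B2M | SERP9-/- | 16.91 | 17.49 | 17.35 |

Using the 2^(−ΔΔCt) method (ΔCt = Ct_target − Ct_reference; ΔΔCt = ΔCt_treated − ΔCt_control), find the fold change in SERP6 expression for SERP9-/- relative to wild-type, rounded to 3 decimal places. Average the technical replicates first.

0.020

Mean Ct: SERP6 wild-type 24.040; SERP6 SERP9-/- 29.500; B2M wild-type 17.450; B2M SERP9-/- 17.250
ΔCt(wild-type) = 24.040 − 17.450 = 6.590
ΔCt(SERP9-/-) = 29.500 − 17.250 = 12.250
ΔΔCt = 12.250 − 6.590 = 5.660
Fold change = 2^(−5.660) = 0.0198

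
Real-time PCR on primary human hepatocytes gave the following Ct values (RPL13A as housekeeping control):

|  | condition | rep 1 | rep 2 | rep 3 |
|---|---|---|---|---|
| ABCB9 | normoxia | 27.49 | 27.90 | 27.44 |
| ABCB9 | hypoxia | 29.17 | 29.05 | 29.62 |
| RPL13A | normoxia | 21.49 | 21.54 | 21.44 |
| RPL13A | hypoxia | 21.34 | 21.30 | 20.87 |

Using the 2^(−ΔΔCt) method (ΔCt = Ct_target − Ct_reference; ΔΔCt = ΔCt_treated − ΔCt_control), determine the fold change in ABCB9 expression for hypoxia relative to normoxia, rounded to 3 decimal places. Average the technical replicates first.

Mean Ct: ABCB9 normoxia 27.610; ABCB9 hypoxia 29.280; RPL13A normoxia 21.490; RPL13A hypoxia 21.170
ΔCt(normoxia) = 27.610 − 21.490 = 6.120
ΔCt(hypoxia) = 29.280 − 21.170 = 8.110
ΔΔCt = 8.110 − 6.120 = 1.990
Fold change = 2^(−1.990) = 0.2517

0.252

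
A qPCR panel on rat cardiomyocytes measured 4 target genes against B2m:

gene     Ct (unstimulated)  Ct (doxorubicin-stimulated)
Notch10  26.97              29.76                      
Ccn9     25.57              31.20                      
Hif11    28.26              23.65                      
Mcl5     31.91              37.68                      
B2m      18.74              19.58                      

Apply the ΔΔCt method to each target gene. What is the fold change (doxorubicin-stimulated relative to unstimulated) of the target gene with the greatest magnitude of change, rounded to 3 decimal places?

43.713

Notch10: ΔΔCt = (29.76−19.58) − (26.97−18.74) = 10.18 − 8.23 = 1.95; fold change = 2^-1.95 = 0.259
Ccn9: ΔΔCt = (31.20−19.58) − (25.57−18.74) = 11.62 − 6.83 = 4.79; fold change = 2^-4.79 = 0.036
Hif11: ΔΔCt = (23.65−19.58) − (28.26−18.74) = 4.07 − 9.52 = -5.45; fold change = 2^5.45 = 43.713
Mcl5: ΔΔCt = (37.68−19.58) − (31.91−18.74) = 18.10 − 13.17 = 4.93; fold change = 2^-4.93 = 0.033
Hif11 has the largest |ΔΔCt| = 5.45.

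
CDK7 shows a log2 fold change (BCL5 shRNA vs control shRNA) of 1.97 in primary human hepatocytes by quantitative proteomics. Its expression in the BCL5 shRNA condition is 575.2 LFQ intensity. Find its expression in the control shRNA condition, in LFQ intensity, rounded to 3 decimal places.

146.822

Fold change = 2^(1.97) = 3.9177
control shRNA expression = 575.2 / 3.9177 = 146.822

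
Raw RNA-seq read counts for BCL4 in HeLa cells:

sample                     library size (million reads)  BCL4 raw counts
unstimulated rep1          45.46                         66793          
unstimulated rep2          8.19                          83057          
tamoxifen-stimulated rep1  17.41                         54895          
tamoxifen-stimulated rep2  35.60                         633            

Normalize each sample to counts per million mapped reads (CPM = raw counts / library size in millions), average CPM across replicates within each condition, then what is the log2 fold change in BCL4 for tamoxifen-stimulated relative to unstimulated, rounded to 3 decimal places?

-1.872

CPM(unstimulated rep1) = 66793 / 45.46 = 1469.2697
CPM(unstimulated rep2) = 83057 / 8.19 = 10141.2698
CPM(tamoxifen-stimulated rep1) = 54895 / 17.41 = 3153.0729
CPM(tamoxifen-stimulated rep2) = 633 / 35.60 = 17.7809
mean CPM(unstimulated) = 5805.2698; mean CPM(tamoxifen-stimulated) = 1585.4269
Fold change = 1585.4269 / 5805.2698 = 0.27310
log2(0.27310) = -1.8725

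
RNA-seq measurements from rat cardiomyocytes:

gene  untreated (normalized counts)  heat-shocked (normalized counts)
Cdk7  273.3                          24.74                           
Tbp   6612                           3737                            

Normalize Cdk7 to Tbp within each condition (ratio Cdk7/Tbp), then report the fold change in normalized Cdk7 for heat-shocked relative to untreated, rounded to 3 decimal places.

Cdk7/Tbp (untreated) = 273.3 / 6612 = 0.041334
Cdk7/Tbp (heat-shocked) = 24.74 / 3737 = 0.0066203
Fold change = 0.0066203 / 0.041334 = 0.1602

0.160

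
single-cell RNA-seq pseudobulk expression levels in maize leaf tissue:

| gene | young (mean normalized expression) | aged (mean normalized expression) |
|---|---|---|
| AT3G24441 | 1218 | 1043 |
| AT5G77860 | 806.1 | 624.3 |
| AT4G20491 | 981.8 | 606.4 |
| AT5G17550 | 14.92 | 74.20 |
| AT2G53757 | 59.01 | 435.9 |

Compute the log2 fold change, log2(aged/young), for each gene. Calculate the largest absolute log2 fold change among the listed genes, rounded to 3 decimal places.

log2(1043/1218) = -0.224  (AT3G24441)
log2(624.3/806.1) = -0.369  (AT5G77860)
log2(606.4/981.8) = -0.695  (AT4G20491)
log2(74.20/14.92) = 2.314  (AT5G17550)
log2(435.9/59.01) = 2.885  (AT2G53757)
The largest magnitude belongs to AT2G53757.

2.885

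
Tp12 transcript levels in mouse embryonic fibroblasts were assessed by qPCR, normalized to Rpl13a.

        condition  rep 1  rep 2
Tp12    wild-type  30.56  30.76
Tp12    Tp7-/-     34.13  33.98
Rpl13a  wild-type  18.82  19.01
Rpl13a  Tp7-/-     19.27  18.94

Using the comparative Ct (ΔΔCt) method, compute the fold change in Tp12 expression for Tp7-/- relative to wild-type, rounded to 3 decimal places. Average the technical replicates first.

Mean Ct: Tp12 wild-type 30.660; Tp12 Tp7-/- 34.055; Rpl13a wild-type 18.915; Rpl13a Tp7-/- 19.105
ΔCt(wild-type) = 30.660 − 18.915 = 11.745
ΔCt(Tp7-/-) = 34.055 − 19.105 = 14.950
ΔΔCt = 14.950 − 11.745 = 3.205
Fold change = 2^(−3.205) = 0.1084

0.108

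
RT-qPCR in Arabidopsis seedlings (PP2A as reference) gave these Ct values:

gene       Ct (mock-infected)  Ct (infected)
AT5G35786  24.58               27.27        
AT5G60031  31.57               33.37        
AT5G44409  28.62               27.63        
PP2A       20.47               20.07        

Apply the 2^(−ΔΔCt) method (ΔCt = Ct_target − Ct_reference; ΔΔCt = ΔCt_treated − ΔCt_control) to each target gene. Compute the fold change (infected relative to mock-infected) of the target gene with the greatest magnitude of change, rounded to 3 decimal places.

0.117

AT5G35786: ΔΔCt = (27.27−20.07) − (24.58−20.47) = 7.20 − 4.11 = 3.09; fold change = 2^-3.09 = 0.117
AT5G60031: ΔΔCt = (33.37−20.07) − (31.57−20.47) = 13.30 − 11.10 = 2.20; fold change = 2^-2.20 = 0.218
AT5G44409: ΔΔCt = (27.63−20.07) − (28.62−20.47) = 7.56 − 8.15 = -0.59; fold change = 2^0.59 = 1.505
AT5G35786 has the largest |ΔΔCt| = 3.09.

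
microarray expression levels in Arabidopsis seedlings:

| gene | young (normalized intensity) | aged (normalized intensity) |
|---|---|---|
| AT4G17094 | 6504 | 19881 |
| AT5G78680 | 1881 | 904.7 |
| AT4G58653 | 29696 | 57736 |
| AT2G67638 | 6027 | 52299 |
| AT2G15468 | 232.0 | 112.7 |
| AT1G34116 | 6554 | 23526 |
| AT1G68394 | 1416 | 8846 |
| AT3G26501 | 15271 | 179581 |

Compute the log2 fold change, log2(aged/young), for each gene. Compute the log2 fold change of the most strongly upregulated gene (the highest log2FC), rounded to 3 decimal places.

log2(19881/6504) = 1.612  (AT4G17094)
log2(904.7/1881) = -1.056  (AT5G78680)
log2(57736/29696) = 0.959  (AT4G58653)
log2(52299/6027) = 3.117  (AT2G67638)
log2(112.7/232.0) = -1.042  (AT2G15468)
log2(23526/6554) = 1.844  (AT1G34116)
log2(8846/1416) = 2.643  (AT1G68394)
log2(179581/15271) = 3.556  (AT3G26501)
AT3G26501 is most strongly upregulated.

3.556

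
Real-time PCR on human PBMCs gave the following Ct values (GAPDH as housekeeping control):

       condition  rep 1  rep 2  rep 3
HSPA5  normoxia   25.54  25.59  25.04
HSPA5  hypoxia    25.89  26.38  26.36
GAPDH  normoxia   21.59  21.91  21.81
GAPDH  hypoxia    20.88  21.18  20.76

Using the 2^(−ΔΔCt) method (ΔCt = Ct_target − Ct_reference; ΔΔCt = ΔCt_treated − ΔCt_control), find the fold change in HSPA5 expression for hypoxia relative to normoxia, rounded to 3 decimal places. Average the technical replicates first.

Mean Ct: HSPA5 normoxia 25.390; HSPA5 hypoxia 26.210; GAPDH normoxia 21.770; GAPDH hypoxia 20.940
ΔCt(normoxia) = 25.390 − 21.770 = 3.620
ΔCt(hypoxia) = 26.210 − 20.940 = 5.270
ΔΔCt = 5.270 − 3.620 = 1.650
Fold change = 2^(−1.650) = 0.3186

0.319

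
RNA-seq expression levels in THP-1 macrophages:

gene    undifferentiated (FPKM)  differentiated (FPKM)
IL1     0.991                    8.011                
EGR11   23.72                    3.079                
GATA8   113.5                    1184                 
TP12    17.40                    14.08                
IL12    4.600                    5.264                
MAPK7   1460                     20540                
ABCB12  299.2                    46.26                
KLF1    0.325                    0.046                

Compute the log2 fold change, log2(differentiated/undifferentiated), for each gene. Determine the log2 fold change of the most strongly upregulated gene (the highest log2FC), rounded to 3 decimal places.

log2(8.011/0.991) = 3.015  (IL1)
log2(3.079/23.72) = -2.946  (EGR11)
log2(1184/113.5) = 3.383  (GATA8)
log2(14.08/17.40) = -0.305  (TP12)
log2(5.264/4.600) = 0.195  (IL12)
log2(20540/1460) = 3.814  (MAPK7)
log2(46.26/299.2) = -2.693  (ABCB12)
log2(0.046/0.325) = -2.821  (KLF1)
MAPK7 is most strongly upregulated.

3.814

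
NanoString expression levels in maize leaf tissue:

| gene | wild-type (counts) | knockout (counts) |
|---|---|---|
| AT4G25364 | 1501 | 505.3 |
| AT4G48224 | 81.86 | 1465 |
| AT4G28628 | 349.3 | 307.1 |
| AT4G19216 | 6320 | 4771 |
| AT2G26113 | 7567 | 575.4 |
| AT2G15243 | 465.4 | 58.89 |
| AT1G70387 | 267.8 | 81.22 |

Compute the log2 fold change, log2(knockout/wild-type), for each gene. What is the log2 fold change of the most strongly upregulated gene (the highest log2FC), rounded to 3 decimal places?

4.162

log2(505.3/1501) = -1.571  (AT4G25364)
log2(1465/81.86) = 4.162  (AT4G48224)
log2(307.1/349.3) = -0.186  (AT4G28628)
log2(4771/6320) = -0.406  (AT4G19216)
log2(575.4/7567) = -3.717  (AT2G26113)
log2(58.89/465.4) = -2.982  (AT2G15243)
log2(81.22/267.8) = -1.721  (AT1G70387)
AT4G48224 is most strongly upregulated.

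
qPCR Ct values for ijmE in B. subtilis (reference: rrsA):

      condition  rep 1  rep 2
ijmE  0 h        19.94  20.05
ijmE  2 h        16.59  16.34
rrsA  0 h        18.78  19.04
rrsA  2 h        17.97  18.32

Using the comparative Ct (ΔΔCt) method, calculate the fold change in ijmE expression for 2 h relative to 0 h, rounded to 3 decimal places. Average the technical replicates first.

Mean Ct: ijmE 0 h 19.995; ijmE 2 h 16.465; rrsA 0 h 18.910; rrsA 2 h 18.145
ΔCt(0 h) = 19.995 − 18.910 = 1.085
ΔCt(2 h) = 16.465 − 18.145 = -1.680
ΔΔCt = -1.680 − 1.085 = -2.765
Fold change = 2^(−(-2.765)) = 2^2.765 = 6.7975

6.797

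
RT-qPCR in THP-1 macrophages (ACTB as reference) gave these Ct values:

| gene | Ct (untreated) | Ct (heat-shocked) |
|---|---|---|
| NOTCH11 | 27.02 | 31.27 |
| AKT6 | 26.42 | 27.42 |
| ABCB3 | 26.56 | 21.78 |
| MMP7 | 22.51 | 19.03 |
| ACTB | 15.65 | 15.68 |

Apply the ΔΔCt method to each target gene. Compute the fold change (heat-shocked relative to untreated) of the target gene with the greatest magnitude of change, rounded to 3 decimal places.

28.051

NOTCH11: ΔΔCt = (31.27−15.68) − (27.02−15.65) = 15.59 − 11.37 = 4.22; fold change = 2^-4.22 = 0.054
AKT6: ΔΔCt = (27.42−15.68) − (26.42−15.65) = 11.74 − 10.77 = 0.97; fold change = 2^-0.97 = 0.511
ABCB3: ΔΔCt = (21.78−15.68) − (26.56−15.65) = 6.10 − 10.91 = -4.81; fold change = 2^4.81 = 28.051
MMP7: ΔΔCt = (19.03−15.68) − (22.51−15.65) = 3.35 − 6.86 = -3.51; fold change = 2^3.51 = 11.392
ABCB3 has the largest |ΔΔCt| = 4.81.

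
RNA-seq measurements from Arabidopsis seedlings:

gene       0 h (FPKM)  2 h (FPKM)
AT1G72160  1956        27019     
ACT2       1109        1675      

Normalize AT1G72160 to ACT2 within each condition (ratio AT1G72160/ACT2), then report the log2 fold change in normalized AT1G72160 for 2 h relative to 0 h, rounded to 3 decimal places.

3.193

AT1G72160/ACT2 (0 h) = 1956 / 1109 = 1.7638
AT1G72160/ACT2 (2 h) = 27019 / 1675 = 16.131
Fold change = 16.131 / 1.7638 = 9.1457
log2(9.1457) = 3.1931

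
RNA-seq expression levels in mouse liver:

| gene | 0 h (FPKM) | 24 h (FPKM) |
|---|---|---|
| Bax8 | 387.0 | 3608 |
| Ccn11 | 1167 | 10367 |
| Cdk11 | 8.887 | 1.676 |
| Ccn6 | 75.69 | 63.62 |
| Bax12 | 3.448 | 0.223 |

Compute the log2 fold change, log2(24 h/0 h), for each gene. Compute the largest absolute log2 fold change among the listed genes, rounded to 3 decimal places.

3.951

log2(3608/387.0) = 3.221  (Bax8)
log2(10367/1167) = 3.151  (Ccn11)
log2(1.676/8.887) = -2.407  (Cdk11)
log2(63.62/75.69) = -0.251  (Ccn6)
log2(0.223/3.448) = -3.951  (Bax12)
The largest magnitude belongs to Bax12.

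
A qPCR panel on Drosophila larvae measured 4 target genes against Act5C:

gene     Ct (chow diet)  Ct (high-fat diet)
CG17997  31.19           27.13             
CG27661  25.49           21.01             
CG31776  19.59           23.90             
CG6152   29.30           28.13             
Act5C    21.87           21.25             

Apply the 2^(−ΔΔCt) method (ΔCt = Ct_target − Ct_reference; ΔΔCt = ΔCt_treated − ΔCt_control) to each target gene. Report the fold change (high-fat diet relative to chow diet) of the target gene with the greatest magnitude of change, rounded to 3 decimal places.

0.033

CG17997: ΔΔCt = (27.13−21.25) − (31.19−21.87) = 5.88 − 9.32 = -3.44; fold change = 2^3.44 = 10.853
CG27661: ΔΔCt = (21.01−21.25) − (25.49−21.87) = -0.24 − 3.62 = -3.86; fold change = 2^3.86 = 14.520
CG31776: ΔΔCt = (23.90−21.25) − (19.59−21.87) = 2.65 − (-2.28) = 4.93; fold change = 2^-4.93 = 0.033
CG6152: ΔΔCt = (28.13−21.25) − (29.30−21.87) = 6.88 − 7.43 = -0.55; fold change = 2^0.55 = 1.464
CG31776 has the largest |ΔΔCt| = 4.93.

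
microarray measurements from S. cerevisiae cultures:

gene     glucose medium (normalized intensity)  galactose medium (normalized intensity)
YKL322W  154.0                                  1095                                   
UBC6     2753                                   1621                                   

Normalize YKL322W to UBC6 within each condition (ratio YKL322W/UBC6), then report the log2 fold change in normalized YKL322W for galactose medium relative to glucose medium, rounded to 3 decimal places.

3.594

YKL322W/UBC6 (glucose medium) = 154.0 / 2753 = 0.055939
YKL322W/UBC6 (galactose medium) = 1095 / 1621 = 0.67551
Fold change = 0.67551 / 0.055939 = 12.0758
log2(12.0758) = 3.5940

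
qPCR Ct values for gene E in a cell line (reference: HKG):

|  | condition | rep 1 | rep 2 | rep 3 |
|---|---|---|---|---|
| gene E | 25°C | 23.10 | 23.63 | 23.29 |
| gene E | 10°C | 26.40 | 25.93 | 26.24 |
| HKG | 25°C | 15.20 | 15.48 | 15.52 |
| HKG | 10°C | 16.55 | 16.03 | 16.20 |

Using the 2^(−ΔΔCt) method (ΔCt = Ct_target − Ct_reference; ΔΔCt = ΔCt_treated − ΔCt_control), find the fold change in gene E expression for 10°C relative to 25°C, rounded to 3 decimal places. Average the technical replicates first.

Mean Ct: gene E 25°C 23.340; gene E 10°C 26.190; HKG 25°C 15.400; HKG 10°C 16.260
ΔCt(25°C) = 23.340 − 15.400 = 7.940
ΔCt(10°C) = 26.190 − 16.260 = 9.930
ΔΔCt = 9.930 − 7.940 = 1.990
Fold change = 2^(−1.990) = 0.2517

0.252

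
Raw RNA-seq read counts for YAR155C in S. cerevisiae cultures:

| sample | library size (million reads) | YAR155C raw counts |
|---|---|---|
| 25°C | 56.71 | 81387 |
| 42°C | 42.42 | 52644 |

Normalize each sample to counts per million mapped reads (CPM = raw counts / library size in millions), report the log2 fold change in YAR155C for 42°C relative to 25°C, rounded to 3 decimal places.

-0.210

CPM(25°C) = 81387 / 56.71 = 1435.1437
CPM(42°C) = 52644 / 42.42 = 1241.0184
Fold change = 1241.0184 / 1435.1437 = 0.86473
log2(0.86473) = -0.2097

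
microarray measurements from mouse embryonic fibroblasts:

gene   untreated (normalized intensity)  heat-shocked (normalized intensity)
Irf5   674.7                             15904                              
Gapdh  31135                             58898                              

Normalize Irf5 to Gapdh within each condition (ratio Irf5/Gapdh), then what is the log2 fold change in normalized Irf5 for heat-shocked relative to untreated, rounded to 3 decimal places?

Irf5/Gapdh (untreated) = 674.7 / 31135 = 0.02167
Irf5/Gapdh (heat-shocked) = 15904 / 58898 = 0.27003
Fold change = 0.27003 / 0.02167 = 12.4607
log2(12.4607) = 3.6393

3.639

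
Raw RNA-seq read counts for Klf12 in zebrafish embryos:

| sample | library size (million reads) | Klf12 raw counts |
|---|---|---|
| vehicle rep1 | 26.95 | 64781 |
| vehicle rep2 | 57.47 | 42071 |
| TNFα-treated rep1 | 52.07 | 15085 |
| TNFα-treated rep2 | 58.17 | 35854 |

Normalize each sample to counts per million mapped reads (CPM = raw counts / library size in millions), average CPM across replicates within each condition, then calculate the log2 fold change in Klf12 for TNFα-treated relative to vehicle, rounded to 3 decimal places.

-1.791

CPM(vehicle rep1) = 64781 / 26.95 = 2403.7477
CPM(vehicle rep2) = 42071 / 57.47 = 732.0515
CPM(TNFα-treated rep1) = 15085 / 52.07 = 289.7062
CPM(TNFα-treated rep2) = 35854 / 58.17 = 616.3658
mean CPM(vehicle) = 1567.8996; mean CPM(TNFα-treated) = 453.0360
Fold change = 453.0360 / 1567.8996 = 0.28894
log2(0.28894) = -1.7911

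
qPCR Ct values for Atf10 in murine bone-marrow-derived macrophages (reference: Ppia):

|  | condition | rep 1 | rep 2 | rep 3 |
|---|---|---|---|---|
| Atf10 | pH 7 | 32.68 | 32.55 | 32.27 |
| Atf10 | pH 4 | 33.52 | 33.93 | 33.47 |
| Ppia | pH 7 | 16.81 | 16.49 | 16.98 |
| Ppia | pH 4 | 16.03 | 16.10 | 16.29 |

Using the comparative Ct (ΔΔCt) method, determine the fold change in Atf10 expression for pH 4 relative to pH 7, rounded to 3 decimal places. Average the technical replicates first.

0.295

Mean Ct: Atf10 pH 7 32.500; Atf10 pH 4 33.640; Ppia pH 7 16.760; Ppia pH 4 16.140
ΔCt(pH 7) = 32.500 − 16.760 = 15.740
ΔCt(pH 4) = 33.640 − 16.140 = 17.500
ΔΔCt = 17.500 − 15.740 = 1.760
Fold change = 2^(−1.760) = 0.2952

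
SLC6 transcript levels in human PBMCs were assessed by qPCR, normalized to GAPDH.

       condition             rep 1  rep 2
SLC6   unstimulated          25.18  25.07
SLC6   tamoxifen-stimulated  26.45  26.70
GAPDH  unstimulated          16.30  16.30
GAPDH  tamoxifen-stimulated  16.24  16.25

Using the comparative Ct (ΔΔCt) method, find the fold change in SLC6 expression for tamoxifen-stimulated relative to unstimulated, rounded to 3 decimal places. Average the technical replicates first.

0.352

Mean Ct: SLC6 unstimulated 25.125; SLC6 tamoxifen-stimulated 26.575; GAPDH unstimulated 16.300; GAPDH tamoxifen-stimulated 16.245
ΔCt(unstimulated) = 25.125 − 16.300 = 8.825
ΔCt(tamoxifen-stimulated) = 26.575 − 16.245 = 10.330
ΔΔCt = 10.330 − 8.825 = 1.505
Fold change = 2^(−1.505) = 0.3523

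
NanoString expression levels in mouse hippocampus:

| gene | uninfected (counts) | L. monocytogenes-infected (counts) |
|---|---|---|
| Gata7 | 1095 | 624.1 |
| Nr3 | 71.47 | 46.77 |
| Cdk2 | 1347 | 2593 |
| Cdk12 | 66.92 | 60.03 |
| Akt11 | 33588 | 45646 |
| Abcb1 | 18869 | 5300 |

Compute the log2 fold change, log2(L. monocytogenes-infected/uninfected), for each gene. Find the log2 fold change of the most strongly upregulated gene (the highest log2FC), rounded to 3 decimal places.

log2(624.1/1095) = -0.811  (Gata7)
log2(46.77/71.47) = -0.612  (Nr3)
log2(2593/1347) = 0.945  (Cdk2)
log2(60.03/66.92) = -0.157  (Cdk12)
log2(45646/33588) = 0.443  (Akt11)
log2(5300/18869) = -1.832  (Abcb1)
Cdk2 is most strongly upregulated.

0.945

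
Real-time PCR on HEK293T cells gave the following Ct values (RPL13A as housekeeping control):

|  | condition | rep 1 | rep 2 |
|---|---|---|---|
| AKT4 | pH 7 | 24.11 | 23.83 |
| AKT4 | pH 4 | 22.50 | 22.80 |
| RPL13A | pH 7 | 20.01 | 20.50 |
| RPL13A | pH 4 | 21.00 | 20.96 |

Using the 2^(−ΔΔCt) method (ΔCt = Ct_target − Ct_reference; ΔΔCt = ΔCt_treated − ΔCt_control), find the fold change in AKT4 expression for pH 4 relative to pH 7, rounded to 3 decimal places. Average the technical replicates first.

4.127

Mean Ct: AKT4 pH 7 23.970; AKT4 pH 4 22.650; RPL13A pH 7 20.255; RPL13A pH 4 20.980
ΔCt(pH 7) = 23.970 − 20.255 = 3.715
ΔCt(pH 4) = 22.650 − 20.980 = 1.670
ΔΔCt = 1.670 − 3.715 = -2.045
Fold change = 2^(−(-2.045)) = 2^2.045 = 4.1267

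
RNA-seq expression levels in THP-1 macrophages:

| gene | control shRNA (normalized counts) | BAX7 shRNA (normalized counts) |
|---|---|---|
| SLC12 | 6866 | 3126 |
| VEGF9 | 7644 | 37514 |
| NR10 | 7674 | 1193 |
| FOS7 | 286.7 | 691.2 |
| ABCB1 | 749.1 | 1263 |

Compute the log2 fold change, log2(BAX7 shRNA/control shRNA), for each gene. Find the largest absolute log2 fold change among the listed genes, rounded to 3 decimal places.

2.685

log2(3126/6866) = -1.135  (SLC12)
log2(37514/7644) = 2.295  (VEGF9)
log2(1193/7674) = -2.685  (NR10)
log2(691.2/286.7) = 1.270  (FOS7)
log2(1263/749.1) = 0.754  (ABCB1)
The largest magnitude belongs to NR10.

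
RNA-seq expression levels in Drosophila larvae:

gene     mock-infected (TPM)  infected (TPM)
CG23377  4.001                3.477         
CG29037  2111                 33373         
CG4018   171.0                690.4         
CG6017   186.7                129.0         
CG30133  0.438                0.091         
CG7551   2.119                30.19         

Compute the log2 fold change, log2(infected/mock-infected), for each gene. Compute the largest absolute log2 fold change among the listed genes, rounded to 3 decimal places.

3.983

log2(3.477/4.001) = -0.203  (CG23377)
log2(33373/2111) = 3.983  (CG29037)
log2(690.4/171.0) = 2.013  (CG4018)
log2(129.0/186.7) = -0.533  (CG6017)
log2(0.091/0.438) = -2.267  (CG30133)
log2(30.19/2.119) = 3.833  (CG7551)
The largest magnitude belongs to CG29037.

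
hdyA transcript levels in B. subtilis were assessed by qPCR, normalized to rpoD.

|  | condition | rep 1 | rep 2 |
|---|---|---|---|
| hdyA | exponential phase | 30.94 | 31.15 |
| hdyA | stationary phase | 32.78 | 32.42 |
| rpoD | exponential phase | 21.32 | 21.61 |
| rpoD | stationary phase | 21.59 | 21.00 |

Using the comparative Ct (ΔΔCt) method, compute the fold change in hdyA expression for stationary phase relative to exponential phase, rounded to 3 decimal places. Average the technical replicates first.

Mean Ct: hdyA exponential phase 31.045; hdyA stationary phase 32.600; rpoD exponential phase 21.465; rpoD stationary phase 21.295
ΔCt(exponential phase) = 31.045 − 21.465 = 9.580
ΔCt(stationary phase) = 32.600 − 21.295 = 11.305
ΔΔCt = 11.305 − 9.580 = 1.725
Fold change = 2^(−1.725) = 0.3025

0.302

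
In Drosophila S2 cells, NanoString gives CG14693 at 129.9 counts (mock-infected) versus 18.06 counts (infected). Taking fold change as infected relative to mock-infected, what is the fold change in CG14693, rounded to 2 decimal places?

Fold change = 18.06 / 129.9 = 0.139
CG14693 is downregulated.

0.14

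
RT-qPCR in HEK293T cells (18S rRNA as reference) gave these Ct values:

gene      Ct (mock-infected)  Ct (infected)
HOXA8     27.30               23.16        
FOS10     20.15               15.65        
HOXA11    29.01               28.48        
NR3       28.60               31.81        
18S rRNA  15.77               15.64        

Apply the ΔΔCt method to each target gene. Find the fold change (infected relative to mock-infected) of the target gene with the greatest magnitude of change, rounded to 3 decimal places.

HOXA8: ΔΔCt = (23.16−15.64) − (27.30−15.77) = 7.52 − 11.53 = -4.01; fold change = 2^4.01 = 16.111
FOS10: ΔΔCt = (15.65−15.64) − (20.15−15.77) = 0.01 − 4.38 = -4.37; fold change = 2^4.37 = 20.678
HOXA11: ΔΔCt = (28.48−15.64) − (29.01−15.77) = 12.84 − 13.24 = -0.40; fold change = 2^0.40 = 1.320
NR3: ΔΔCt = (31.81−15.64) − (28.60−15.77) = 16.17 − 12.83 = 3.34; fold change = 2^-3.34 = 0.099
FOS10 has the largest |ΔΔCt| = 4.37.

20.678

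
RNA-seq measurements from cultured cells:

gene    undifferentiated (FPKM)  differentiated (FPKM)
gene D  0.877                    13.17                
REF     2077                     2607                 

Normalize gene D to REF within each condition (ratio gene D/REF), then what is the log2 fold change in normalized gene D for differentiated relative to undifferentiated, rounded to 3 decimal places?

gene D/REF (undifferentiated) = 0.877 / 2077 = 0.00042224
gene D/REF (differentiated) = 13.17 / 2607 = 0.0050518
Fold change = 0.0050518 / 0.00042224 = 11.9641
log2(11.9641) = 3.5806

3.581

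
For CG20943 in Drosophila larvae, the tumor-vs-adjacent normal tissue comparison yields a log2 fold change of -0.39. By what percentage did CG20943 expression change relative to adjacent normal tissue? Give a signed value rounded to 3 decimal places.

Fold change = 2^(-0.39) = 0.7631
Percent change = (FC − 1) × 100% = (0.7631 − 1) × 100 = -23.687%

-23.687%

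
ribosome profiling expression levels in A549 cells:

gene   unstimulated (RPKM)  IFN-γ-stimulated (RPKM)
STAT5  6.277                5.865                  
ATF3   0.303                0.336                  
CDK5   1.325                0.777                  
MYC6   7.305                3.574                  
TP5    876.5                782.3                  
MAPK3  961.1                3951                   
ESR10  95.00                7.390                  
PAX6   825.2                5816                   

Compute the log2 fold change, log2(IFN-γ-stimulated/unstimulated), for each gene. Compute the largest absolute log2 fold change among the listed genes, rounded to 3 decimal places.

3.684

log2(5.865/6.277) = -0.098  (STAT5)
log2(0.336/0.303) = 0.149  (ATF3)
log2(0.777/1.325) = -0.770  (CDK5)
log2(3.574/7.305) = -1.031  (MYC6)
log2(782.3/876.5) = -0.164  (TP5)
log2(3951/961.1) = 2.039  (MAPK3)
log2(7.390/95.00) = -3.684  (ESR10)
log2(5816/825.2) = 2.817  (PAX6)
The largest magnitude belongs to ESR10.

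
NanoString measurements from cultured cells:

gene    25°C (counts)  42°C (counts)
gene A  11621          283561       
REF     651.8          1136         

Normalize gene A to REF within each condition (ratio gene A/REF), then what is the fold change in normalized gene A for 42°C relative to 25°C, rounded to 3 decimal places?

14.000

gene A/REF (25°C) = 11621 / 651.8 = 17.829
gene A/REF (42°C) = 283561 / 1136 = 249.61
Fold change = 249.61 / 17.829 = 14.0004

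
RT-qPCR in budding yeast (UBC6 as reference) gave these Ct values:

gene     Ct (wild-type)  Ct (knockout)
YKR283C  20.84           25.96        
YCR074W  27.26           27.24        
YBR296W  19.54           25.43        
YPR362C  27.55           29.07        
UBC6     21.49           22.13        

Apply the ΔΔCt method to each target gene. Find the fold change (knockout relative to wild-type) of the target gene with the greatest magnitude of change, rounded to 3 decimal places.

0.026

YKR283C: ΔΔCt = (25.96−22.13) − (20.84−21.49) = 3.83 − (-0.65) = 4.48; fold change = 2^-4.48 = 0.045
YCR074W: ΔΔCt = (27.24−22.13) − (27.26−21.49) = 5.11 − 5.77 = -0.66; fold change = 2^0.66 = 1.580
YBR296W: ΔΔCt = (25.43−22.13) − (19.54−21.49) = 3.30 − (-1.95) = 5.25; fold change = 2^-5.25 = 0.026
YPR362C: ΔΔCt = (29.07−22.13) − (27.55−21.49) = 6.94 − 6.06 = 0.88; fold change = 2^-0.88 = 0.543
YBR296W has the largest |ΔΔCt| = 5.25.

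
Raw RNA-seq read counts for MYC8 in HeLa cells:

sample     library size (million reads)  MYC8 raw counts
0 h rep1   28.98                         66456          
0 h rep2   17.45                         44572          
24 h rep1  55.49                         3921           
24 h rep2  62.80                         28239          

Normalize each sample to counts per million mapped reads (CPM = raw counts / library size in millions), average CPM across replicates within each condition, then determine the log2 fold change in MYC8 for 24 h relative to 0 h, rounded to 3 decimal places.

-3.220

CPM(0 h rep1) = 66456 / 28.98 = 2293.1677
CPM(0 h rep2) = 44572 / 17.45 = 2554.2693
CPM(24 h rep1) = 3921 / 55.49 = 70.6614
CPM(24 h rep2) = 28239 / 62.80 = 449.6656
mean CPM(0 h) = 2423.7185; mean CPM(24 h) = 260.1635
Fold change = 260.1635 / 2423.7185 = 0.10734
log2(0.10734) = -3.2197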